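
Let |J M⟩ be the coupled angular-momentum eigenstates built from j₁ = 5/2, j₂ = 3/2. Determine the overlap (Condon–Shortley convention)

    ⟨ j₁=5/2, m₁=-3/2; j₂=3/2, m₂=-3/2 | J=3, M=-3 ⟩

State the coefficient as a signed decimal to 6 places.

j₁+j₂−J=1  J+j₁−j₂=4  J−j₁+j₂=2  j₁+j₂+J+1=8
(j₁±m₁, j₂±m₂, J±M) = (1,4,0,3,0,6)
P² = 864
sum k=0..0:
  [0] +1/48 = 1/48
S = 1/48
C² = P²·S² = 3/8 ; C = +0.612372

+0.612372  (= +√(3/8))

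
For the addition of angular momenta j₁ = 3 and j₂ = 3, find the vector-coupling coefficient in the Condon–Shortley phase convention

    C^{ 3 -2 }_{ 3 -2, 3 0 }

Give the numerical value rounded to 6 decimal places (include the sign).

j₁+j₂−J=3  J+j₁−j₂=3  J−j₁+j₂=3  j₁+j₂+J+1=10
(j₁±m₁, j₂±m₂, J±M) = (1,5,3,3,1,5)
P² = 216
sum k=2..3:
  [2] +1/24 = 1/24
  [3] −1/72 = -1/72
S = 1/36
C² = P²·S² = 1/6 ; C = +0.408248

+0.408248  (= +√(1/6))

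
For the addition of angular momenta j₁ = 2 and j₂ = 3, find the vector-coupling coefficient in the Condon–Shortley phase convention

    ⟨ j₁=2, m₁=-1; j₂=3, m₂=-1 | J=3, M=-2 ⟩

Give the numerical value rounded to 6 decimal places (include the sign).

√[7·2!2!4!/9! · 1!3!2!4!1!5!] = √(64)
  +(−1)^1/∏(1,1,2,1,0,3)! = -1/12  (running -1/12)
  +(−1)^2/∏(2,0,1,0,1,4)! = 1/48  (running -1/16)
⟨..|..⟩ = √(64)·(-1/16) = -0.500000

−√(1/4) ≈ -0.500000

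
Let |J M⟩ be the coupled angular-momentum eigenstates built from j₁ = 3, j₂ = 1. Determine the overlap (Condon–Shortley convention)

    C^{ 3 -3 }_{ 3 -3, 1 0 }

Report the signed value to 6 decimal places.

-0.866025

triangle: 1!×5!×1!/8! = 120/40320
(j±m)!: 0!×6!×1!×1!×0!×6! = 518400
prefactor² = (2J+1)×Δ×N² = 10800
  k=1: −1/(1!×0!×5!×0!×0!×1!) = -1/120
Σ = -1/120  ⇒  CG² = 10800×(-1/120)² = 3/4
CG = −√(3/4) = -0.866025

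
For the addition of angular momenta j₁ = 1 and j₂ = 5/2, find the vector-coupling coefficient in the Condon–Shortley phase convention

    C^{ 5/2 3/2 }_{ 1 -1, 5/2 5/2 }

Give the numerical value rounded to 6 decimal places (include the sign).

triangle: 1!×1!×4!/7! = 24/5040
(j±m)!: 0!×2!×5!×0!×4!×1! = 5760
prefactor² = (2J+1)×Δ×N² = 1152/7
  k=1: −1/(1!×0!×1!×4!×0!×0!) = -1/24
Σ = -1/24  ⇒  CG² = 1152/7×(-1/24)² = 2/7
CG = −√(2/7) = -0.534522

−√(2/7) = -0.534522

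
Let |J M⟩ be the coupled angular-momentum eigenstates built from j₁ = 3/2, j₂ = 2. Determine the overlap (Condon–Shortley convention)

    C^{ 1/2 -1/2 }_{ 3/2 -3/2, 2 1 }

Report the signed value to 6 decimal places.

-0.316228

√[2·3!0!1!/5! · 0!3!3!1!0!1!] = √(18/5)
  +(−1)^3/∏(3,0,0,0,0,1)! = -1/6  (running -1/6)
⟨..|..⟩ = √(18/5)·(-1/6) = -0.316228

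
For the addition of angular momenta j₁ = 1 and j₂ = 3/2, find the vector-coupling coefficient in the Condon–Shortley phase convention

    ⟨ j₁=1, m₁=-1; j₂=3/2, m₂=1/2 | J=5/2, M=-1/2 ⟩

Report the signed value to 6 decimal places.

+0.547723

triangle: 0!×2!×3!/6! = 12/720
(j±m)!: 0!×2!×2!×1!×2!×3! = 48
prefactor² = (2J+1)×Δ×N² = 24/5
  k=0: +1/(0!×0!×2!×2!×0!×1!) = 1/4
Σ = 1/4  ⇒  CG² = 24/5×1/4² = 3/10
CG = +√(3/10) = +0.547723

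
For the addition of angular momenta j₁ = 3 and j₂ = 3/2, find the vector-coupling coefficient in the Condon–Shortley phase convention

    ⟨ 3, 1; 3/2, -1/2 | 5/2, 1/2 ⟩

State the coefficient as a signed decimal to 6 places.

−√(1/70) = -0.119523

j₁+j₂−J=2  J+j₁−j₂=4  J−j₁+j₂=1  j₁+j₂+J+1=8
(j₁±m₁, j₂±m₂, J±M) = (4,2,1,2,3,2)
P² = 288/35
sum k=0..1:
  [0] +1/8 = 1/8
  [1] −1/6 = -1/6
S = -1/24
C² = P²·S² = 1/70 ; C = -0.119523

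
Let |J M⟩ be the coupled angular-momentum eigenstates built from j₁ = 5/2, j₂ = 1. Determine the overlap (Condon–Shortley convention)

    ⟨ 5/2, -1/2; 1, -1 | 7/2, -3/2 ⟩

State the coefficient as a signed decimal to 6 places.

triangle: 0!·5!·2!/8! = 240/40320
(j±m)!: 2!·3!·0!·2!·2!·5! = 5760
prefactor² = (2J+1)·Δ·N² = 1920/7
  k=0: +1/(0!·0!·3!·0!·2!·2!) = 1/24
Σ = 1/24  ⇒  CG² = 1920/7·1/24² = 10/21
CG = +√(10/21) = +0.690066

+√(10/21) ≈ +0.690066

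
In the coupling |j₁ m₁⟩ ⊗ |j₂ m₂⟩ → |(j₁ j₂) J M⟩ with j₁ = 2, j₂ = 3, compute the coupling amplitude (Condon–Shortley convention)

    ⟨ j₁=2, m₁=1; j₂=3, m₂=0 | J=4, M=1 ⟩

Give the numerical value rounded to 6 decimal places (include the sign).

√[9·1!3!5!/10! · 3!1!3!3!5!3!] = √(1944/7)
  +(−1)^0/∏(0,1,1,3,2,2)! = 1/24  (running 1/24)
  +(−1)^1/∏(1,0,0,2,3,3)! = -1/72  (running 1/36)
⟨..|..⟩ = √(1944/7)·(1/36) = +0.462910

+0.462910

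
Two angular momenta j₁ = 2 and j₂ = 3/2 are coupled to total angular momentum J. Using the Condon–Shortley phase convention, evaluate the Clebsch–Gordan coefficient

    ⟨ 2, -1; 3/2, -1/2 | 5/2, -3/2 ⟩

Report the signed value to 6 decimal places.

−√(1/35) = -0.169031

j₁+j₂−J=1  J+j₁−j₂=3  J−j₁+j₂=2  j₁+j₂+J+1=7
(j₁±m₁, j₂±m₂, J±M) = (1,3,1,2,1,4)
P² = 144/35
sum k=0..1:
  [0] +1/6 = 1/6
  [1] −1/4 = -1/4
S = -1/12
C² = P²·S² = 1/35 ; C = -0.169031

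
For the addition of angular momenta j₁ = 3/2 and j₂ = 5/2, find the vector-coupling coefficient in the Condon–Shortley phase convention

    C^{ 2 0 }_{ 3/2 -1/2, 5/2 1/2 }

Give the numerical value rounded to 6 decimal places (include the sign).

−√(1/14) = -0.267261

triangle: 2!·1!·3!/7! = 12/5040
(j±m)!: 1!·2!·3!·2!·2!·2! = 96
prefactor² = (2J+1)·Δ·N² = 8/7
  k=1: −1/(1!·1!·1!·2!·0!·1!) = -1/2
  k=2: +1/(2!·0!·0!·1!·1!·2!) = 1/4
Σ = -1/4  ⇒  CG² = 8/7·(-1/4)² = 1/14
CG = −√(1/14) = -0.267261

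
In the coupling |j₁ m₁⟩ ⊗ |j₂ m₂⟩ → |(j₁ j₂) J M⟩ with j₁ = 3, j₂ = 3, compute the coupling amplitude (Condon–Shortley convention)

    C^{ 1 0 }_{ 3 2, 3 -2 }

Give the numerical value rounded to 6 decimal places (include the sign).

−√(1/7) = -0.377964

triangle: 5!*1!*1!/8! = 120/40320
(j±m)!: 5!*1!*1!*5!*1!*1! = 14400
prefactor² = (2J+1)*Δ*N² = 900/7
  k=0: +1/(0!*5!*1!*1!*0!*0!) = 1/120
  k=1: −1/(1!*4!*0!*0!*1!*1!) = -1/24
Σ = -1/30  ⇒  CG² = 900/7*(-1/30)² = 1/7
CG = −√(1/7) = -0.377964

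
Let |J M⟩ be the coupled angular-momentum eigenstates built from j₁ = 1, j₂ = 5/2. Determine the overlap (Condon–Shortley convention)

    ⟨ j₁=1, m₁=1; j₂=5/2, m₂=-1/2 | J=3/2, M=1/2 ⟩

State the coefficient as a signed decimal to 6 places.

triangle: 2!×0!×3!/6! = 12/720
(j±m)!: 2!×0!×2!×3!×2!×1! = 48
prefactor² = (2J+1)×Δ×N² = 16/5
  k=0: +1/(0!×2!×0!×2!×0!×1!) = 1/4
Σ = 1/4  ⇒  CG² = 16/5×1/4² = 1/5
CG = +√(1/5) = +0.447214

+√(1/5) = +0.447214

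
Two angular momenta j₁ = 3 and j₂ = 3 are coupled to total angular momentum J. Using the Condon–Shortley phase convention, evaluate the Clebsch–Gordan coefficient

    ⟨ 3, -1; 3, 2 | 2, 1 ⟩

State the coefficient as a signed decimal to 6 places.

-0.422577  (= −√(5/28))

triangle: 4!·2!·2!/9! = 96/362880
(j±m)!: 2!·4!·5!·1!·3!·1! = 34560
prefactor² = (2J+1)·Δ·N² = 320/7
  k=3: −1/(3!·1!·1!·2!·1!·0!) = -1/12
  k=4: +1/(4!·0!·0!·1!·2!·1!) = 1/48
Σ = -1/16  ⇒  CG² = 320/7·(-1/16)² = 5/28
CG = −√(5/28) = -0.422577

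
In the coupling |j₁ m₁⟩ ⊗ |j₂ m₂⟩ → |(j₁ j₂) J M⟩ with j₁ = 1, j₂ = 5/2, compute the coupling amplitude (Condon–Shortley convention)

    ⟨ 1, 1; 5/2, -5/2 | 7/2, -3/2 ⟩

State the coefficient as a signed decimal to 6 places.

+√(1/21) = +0.218218

triangle: 0!×2!×5!/8! = 240/40320
(j±m)!: 2!×0!×0!×5!×2!×5! = 57600
prefactor² = (2J+1)×Δ×N² = 19200/7
  k=0: +1/(0!×0!×0!×0!×2!×5!) = 1/240
Σ = 1/240  ⇒  CG² = 19200/7×1/240² = 1/21
CG = +√(1/21) = +0.218218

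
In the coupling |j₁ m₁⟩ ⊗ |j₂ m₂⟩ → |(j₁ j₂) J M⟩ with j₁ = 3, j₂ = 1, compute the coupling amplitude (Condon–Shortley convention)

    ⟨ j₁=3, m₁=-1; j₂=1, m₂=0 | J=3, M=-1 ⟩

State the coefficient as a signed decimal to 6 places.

−√(1/12) ≈ -0.288675

√[7·1!5!1!/8! · 2!4!1!1!2!4!] = √(48)
  +(−1)^0/∏(0,1,4,1,1,0)! = 1/24  (running 1/24)
  +(−1)^1/∏(1,0,3,0,2,1)! = -1/12  (running -1/24)
⟨..|..⟩ = √(48)·(-1/24) = -0.288675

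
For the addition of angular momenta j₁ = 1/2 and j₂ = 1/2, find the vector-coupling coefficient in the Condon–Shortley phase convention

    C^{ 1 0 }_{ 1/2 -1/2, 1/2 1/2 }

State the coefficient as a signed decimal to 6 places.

√[3·0!1!1!/3! · 0!1!1!0!1!1!] = √(1/2)
  +(−1)^0/∏(0,0,1,1,0,0)! = 1  (running 1)
⟨..|..⟩ = √(1/2)·(1) = +0.707107

+0.707107  (= +√(1/2))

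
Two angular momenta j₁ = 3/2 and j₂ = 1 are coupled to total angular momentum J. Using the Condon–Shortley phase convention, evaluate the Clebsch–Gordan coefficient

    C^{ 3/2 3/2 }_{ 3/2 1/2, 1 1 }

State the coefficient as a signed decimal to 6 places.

j₁+j₂−J=1  J+j₁−j₂=2  J−j₁+j₂=1  j₁+j₂+J+1=5
(j₁±m₁, j₂±m₂, J±M) = (2,1,2,0,3,0)
P² = 8/5
sum k=1..1:
  [1] −1/2 = -1/2
S = -1/2
C² = P²·S² = 2/5 ; C = -0.632456

-0.632456  (= −√(2/5))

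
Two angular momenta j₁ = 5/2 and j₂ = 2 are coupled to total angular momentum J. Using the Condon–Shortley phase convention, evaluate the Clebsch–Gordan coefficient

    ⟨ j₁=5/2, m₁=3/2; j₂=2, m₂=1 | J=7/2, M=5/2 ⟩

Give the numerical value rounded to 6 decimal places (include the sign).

√[8·1!4!3!/9! · 4!1!3!1!6!1!] = √(2304/7)
  +(−1)^0/∏(0,1,1,3,3,0)! = 1/36  (running 1/36)
  +(−1)^1/∏(1,0,0,2,4,1)! = -1/48  (running 1/144)
⟨..|..⟩ = √(2304/7)·(1/144) = +0.125988

+√(1/63) = +0.125988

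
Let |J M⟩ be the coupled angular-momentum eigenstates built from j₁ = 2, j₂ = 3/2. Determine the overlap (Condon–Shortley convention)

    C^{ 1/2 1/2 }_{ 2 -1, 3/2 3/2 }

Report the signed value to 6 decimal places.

-0.316228  (= −√(1/10))

triangle: 3!·1!·0!/5! = 6/120
(j±m)!: 1!·3!·3!·0!·1!·0! = 36
prefactor² = (2J+1)·Δ·N² = 18/5
  k=3: −1/(3!·0!·0!·0!·1!·0!) = -1/6
Σ = -1/6  ⇒  CG² = 18/5·(-1/6)² = 1/10
CG = −√(1/10) = -0.316228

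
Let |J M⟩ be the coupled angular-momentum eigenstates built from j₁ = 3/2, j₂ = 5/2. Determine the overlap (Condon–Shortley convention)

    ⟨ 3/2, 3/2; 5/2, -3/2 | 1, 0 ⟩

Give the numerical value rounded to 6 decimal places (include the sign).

√[3·3!0!2!/6! · 3!0!1!4!1!1!] = √(36/5)
  +(−1)^0/∏(0,3,0,1,0,1)! = 1/6  (running 1/6)
⟨..|..⟩ = √(36/5)·(1/6) = +0.447214

+√(1/5) = +0.447214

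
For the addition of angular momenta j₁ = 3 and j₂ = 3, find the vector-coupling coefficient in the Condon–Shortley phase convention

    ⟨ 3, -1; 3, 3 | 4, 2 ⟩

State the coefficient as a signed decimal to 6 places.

+0.592157

√[9·2!4!4!/11! · 2!4!6!0!6!2!] = √(995328/77)
  +(−1)^2/∏(2,0,2,4,2,0)! = 1/192  (running 1/192)
⟨..|..⟩ = √(995328/77)·(1/192) = +0.592157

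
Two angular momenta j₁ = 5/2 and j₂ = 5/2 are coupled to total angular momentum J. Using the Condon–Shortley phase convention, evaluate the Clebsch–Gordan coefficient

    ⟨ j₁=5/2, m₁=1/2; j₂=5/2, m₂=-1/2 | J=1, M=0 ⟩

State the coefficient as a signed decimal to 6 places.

+0.119523  (= +√(1/70))

j₁+j₂−J=4  J+j₁−j₂=1  J−j₁+j₂=1  j₁+j₂+J+1=7
(j₁±m₁, j₂±m₂, J±M) = (3,2,2,3,1,1)
P² = 72/35
sum k=1..2:
  [1] −1/6 = -1/6
  [2] +1/4 = 1/4
S = 1/12
C² = P²·S² = 1/70 ; C = +0.119523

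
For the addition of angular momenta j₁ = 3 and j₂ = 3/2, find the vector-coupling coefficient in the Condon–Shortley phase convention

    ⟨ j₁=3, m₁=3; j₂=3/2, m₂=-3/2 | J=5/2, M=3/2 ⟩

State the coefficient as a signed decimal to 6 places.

+√(9/28) = +0.566947

√[6·2!4!1!/8! · 6!0!0!3!4!1!] = √(5184/7)
  +(−1)^0/∏(0,2,0,0,4,1)! = 1/48  (running 1/48)
⟨..|..⟩ = √(5184/7)·(1/48) = +0.566947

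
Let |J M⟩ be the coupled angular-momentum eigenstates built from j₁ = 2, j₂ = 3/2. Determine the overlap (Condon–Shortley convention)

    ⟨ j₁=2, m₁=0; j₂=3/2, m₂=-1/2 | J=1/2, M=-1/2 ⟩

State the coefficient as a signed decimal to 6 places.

√[2·3!1!0!/5! · 2!2!1!2!0!1!] = √(4/5)
  +(−1)^1/∏(1,2,1,0,0,0)! = -1/2  (running -1/2)
⟨..|..⟩ = √(4/5)·(-1/2) = -0.447214

-0.447214  (= −√(1/5))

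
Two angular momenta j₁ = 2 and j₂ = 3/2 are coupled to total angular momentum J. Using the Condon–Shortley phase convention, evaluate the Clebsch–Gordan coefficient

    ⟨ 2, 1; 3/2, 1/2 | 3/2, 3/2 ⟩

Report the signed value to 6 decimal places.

-0.632456  (= −√(2/5))

√[4·2!2!1!/6! · 3!1!2!1!3!0!] = √(8/5)
  +(−1)^1/∏(1,1,0,1,2,0)! = -1/2  (running -1/2)
⟨..|..⟩ = √(8/5)·(-1/2) = -0.632456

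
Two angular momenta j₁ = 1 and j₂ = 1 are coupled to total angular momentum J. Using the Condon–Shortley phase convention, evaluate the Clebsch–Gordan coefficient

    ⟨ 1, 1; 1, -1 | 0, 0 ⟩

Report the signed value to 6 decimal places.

+0.577350  (= +√(1/3))

√[1·2!0!0!/3! · 2!0!0!2!0!0!] = √(4/3)
  +(−1)^0/∏(0,2,0,0,0,0)! = 1/2  (running 1/2)
⟨..|..⟩ = √(4/3)·(1/2) = +0.577350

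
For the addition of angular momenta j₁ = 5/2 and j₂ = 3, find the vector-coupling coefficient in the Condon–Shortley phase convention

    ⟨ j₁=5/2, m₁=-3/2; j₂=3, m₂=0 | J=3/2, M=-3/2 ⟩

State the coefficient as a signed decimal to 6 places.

triangle: 4!*1!*2!/8! = 48/40320
(j±m)!: 1!*4!*3!*3!*0!*3! = 5184
prefactor² = (2J+1)*Δ*N² = 864/35
  k=3: −1/(3!*1!*1!*0!*0!*2!) = -1/12
Σ = -1/12  ⇒  CG² = 864/35*(-1/12)² = 6/35
CG = −√(6/35) = -0.414039

−√(6/35) ≈ -0.414039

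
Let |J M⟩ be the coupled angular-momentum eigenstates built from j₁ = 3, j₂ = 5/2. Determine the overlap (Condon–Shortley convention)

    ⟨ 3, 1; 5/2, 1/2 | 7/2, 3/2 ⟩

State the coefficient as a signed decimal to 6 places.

√[8·2!4!3!/10! · 4!2!3!2!5!2!] = √(3072/35)
  +(−1)^0/∏(0,2,2,3,2,0)! = 1/48  (running 1/48)
  +(−1)^1/∏(1,1,1,2,3,1)! = -1/12  (running -1/16)
  +(−1)^2/∏(2,0,0,1,4,2)! = 1/96  (running -5/96)
⟨..|..⟩ = √(3072/35)·(-5/96) = -0.487950

−√(5/21) ≈ -0.487950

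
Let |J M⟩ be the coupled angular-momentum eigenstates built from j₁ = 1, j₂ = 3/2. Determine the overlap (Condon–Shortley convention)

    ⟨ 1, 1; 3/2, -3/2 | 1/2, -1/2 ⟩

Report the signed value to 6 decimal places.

triangle: 2!×0!×1!/4! = 2/24
(j±m)!: 2!×0!×0!×3!×0!×1! = 12
prefactor² = (2J+1)×Δ×N² = 2
  k=0: +1/(0!×2!×0!×0!×0!×1!) = 1/2
Σ = 1/2  ⇒  CG² = 2×1/2² = 1/2
CG = +√(1/2) = +0.707107

+0.707107  (= +√(1/2))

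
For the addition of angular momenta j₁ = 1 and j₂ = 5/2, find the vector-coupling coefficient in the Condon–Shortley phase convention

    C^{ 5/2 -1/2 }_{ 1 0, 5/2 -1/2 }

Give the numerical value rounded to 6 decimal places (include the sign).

triangle: 1!*1!*4!/7! = 24/5040
(j±m)!: 1!*1!*2!*3!*2!*3! = 144
prefactor² = (2J+1)*Δ*N² = 144/35
  k=0: +1/(0!*1!*1!*2!*0!*2!) = 1/4
  k=1: −1/(1!*0!*0!*1!*1!*3!) = -1/6
Σ = 1/12  ⇒  CG² = 144/35*1/12² = 1/35
CG = +√(1/35) = +0.169031

+0.169031  (= +√(1/35))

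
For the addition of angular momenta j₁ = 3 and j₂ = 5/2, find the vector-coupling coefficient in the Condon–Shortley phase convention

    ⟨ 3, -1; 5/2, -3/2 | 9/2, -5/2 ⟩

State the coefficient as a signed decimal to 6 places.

+√(10/99) = +0.317821

j₁+j₂−J=1  J+j₁−j₂=5  J−j₁+j₂=4  j₁+j₂+J+1=11
(j₁±m₁, j₂±m₂, J±M) = (2,4,1,4,2,7)
P² = 92160/11
sum k=0..1:
  [0] +1/144 = 1/144
  [1] −1/288 = -1/288
S = 1/288
C² = P²·S² = 10/99 ; C = +0.317821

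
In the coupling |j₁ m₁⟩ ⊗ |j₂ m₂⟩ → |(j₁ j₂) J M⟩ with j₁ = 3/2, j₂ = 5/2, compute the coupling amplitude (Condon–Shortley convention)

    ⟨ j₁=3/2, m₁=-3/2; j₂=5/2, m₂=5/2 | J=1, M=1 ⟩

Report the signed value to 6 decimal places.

j₁+j₂−J=3  J+j₁−j₂=0  J−j₁+j₂=2  j₁+j₂+J+1=6
(j₁±m₁, j₂±m₂, J±M) = (0,3,5,0,2,0)
P² = 72
sum k=3..3:
  [3] −1/12 = -1/12
S = -1/12
C² = P²·S² = 1/2 ; C = -0.707107

-0.707107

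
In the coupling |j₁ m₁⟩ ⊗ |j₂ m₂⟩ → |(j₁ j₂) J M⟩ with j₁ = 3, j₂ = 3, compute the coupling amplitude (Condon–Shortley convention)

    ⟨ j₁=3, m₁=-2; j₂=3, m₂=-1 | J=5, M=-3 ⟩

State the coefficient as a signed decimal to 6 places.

√[11·1!5!5!/12! · 1!5!2!4!2!8!] = √(153600)
  +(−1)^0/∏(0,1,5,2,0,3)! = 1/1440  (running 1/1440)
  +(−1)^1/∏(1,0,4,1,1,4)! = -1/576  (running -1/960)
⟨..|..⟩ = √(153600)·(-1/960) = -0.408248

−√(1/6) = -0.408248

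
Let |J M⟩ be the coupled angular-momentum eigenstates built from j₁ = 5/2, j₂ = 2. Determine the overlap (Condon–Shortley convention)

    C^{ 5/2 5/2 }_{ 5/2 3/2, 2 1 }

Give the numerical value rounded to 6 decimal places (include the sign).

j₁+j₂−J=2  J+j₁−j₂=3  J−j₁+j₂=2  j₁+j₂+J+1=8
(j₁±m₁, j₂±m₂, J±M) = (4,1,3,1,5,0)
P² = 432/7
sum k=1..1:
  [1] −1/12 = -1/12
S = -1/12
C² = P²·S² = 3/7 ; C = -0.654654

−√(3/7) ≈ -0.654654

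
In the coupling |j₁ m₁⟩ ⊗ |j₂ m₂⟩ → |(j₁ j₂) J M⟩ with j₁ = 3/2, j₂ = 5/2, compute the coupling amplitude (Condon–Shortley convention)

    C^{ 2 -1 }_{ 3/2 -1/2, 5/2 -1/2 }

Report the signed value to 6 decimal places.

−√(25/84) = -0.545545

j₁+j₂−J=2  J+j₁−j₂=1  J−j₁+j₂=3  j₁+j₂+J+1=7
(j₁±m₁, j₂±m₂, J±M) = (1,2,2,3,1,3)
P² = 12/7
sum k=1..2:
  [1] −1/2 = -1/2
  [2] +1/12 = 1/12
S = -5/12
C² = P²·S² = 25/84 ; C = -0.545545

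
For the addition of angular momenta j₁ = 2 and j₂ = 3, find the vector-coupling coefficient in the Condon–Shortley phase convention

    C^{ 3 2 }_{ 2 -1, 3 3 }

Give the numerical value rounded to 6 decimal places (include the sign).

+0.645497  (= +√(5/12))

triangle: 2!·2!·4!/9! = 96/362880
(j±m)!: 1!·3!·6!·0!·5!·1! = 518400
prefactor² = (2J+1)·Δ·N² = 960
  k=2: +1/(2!·0!·1!·4!·1!·0!) = 1/48
Σ = 1/48  ⇒  CG² = 960·1/48² = 5/12
CG = +√(5/12) = +0.645497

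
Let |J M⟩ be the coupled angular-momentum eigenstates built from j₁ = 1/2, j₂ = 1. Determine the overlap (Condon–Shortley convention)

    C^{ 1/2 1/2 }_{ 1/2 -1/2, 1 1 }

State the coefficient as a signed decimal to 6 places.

triangle: 1!*0!*1!/3! = 1/6
(j±m)!: 0!*1!*2!*0!*1!*0! = 2
prefactor² = (2J+1)*Δ*N² = 2/3
  k=1: −1/(1!*0!*0!*1!*0!*0!) = -1
Σ = -1  ⇒  CG² = 2/3*(-1)² = 2/3
CG = −√(2/3) = -0.816497

−√(2/3) = -0.816497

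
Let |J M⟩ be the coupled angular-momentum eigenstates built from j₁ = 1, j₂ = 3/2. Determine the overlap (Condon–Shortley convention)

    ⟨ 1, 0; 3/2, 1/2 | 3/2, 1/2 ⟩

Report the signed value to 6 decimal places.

-0.258199

triangle: 1!·1!·2!/5! = 2/120
(j±m)!: 1!·1!·2!·1!·2!·1! = 4
prefactor² = (2J+1)·Δ·N² = 4/15
  k=0: +1/(0!·1!·1!·2!·0!·0!) = 1/2
  k=1: −1/(1!·0!·0!·1!·1!·1!) = -1
Σ = -1/2  ⇒  CG² = 4/15·(-1/2)² = 1/15
CG = −√(1/15) = -0.258199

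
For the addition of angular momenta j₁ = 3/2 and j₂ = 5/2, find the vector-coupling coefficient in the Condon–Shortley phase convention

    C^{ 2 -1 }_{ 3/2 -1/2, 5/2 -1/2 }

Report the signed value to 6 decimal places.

triangle: 2!×1!×3!/7! = 12/5040
(j±m)!: 1!×2!×2!×3!×1!×3! = 144
prefactor² = (2J+1)×Δ×N² = 12/7
  k=1: −1/(1!×1!×1!×1!×0!×2!) = -1/2
  k=2: +1/(2!×0!×0!×0!×1!×3!) = 1/12
Σ = -5/12  ⇒  CG² = 12/7×(-5/12)² = 25/84
CG = −√(25/84) = -0.545545

-0.545545  (= −√(25/84))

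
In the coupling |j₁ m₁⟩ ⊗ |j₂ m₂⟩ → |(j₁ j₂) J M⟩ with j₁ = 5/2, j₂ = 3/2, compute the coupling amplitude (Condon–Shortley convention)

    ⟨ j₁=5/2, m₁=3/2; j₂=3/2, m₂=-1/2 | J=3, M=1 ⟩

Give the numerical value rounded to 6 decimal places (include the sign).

triangle: 1!*4!*2!/8! = 48/40320
(j±m)!: 4!*1!*1!*2!*4!*2! = 2304
prefactor² = (2J+1)*Δ*N² = 96/5
  k=0: +1/(0!*1!*1!*1!*3!*1!) = 1/6
  k=1: −1/(1!*0!*0!*0!*4!*2!) = -1/48
Σ = 7/48  ⇒  CG² = 96/5*7/48² = 49/120
CG = +√(49/120) = +0.639010

+√(49/120) ≈ +0.639010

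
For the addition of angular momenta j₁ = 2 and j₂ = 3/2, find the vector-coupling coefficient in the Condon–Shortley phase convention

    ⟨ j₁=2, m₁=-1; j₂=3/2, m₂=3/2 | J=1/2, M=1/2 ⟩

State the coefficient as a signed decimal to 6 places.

-0.316228

j₁+j₂−J=3  J+j₁−j₂=1  J−j₁+j₂=0  j₁+j₂+J+1=5
(j₁±m₁, j₂±m₂, J±M) = (1,3,3,0,1,0)
P² = 18/5
sum k=3..3:
  [3] −1/6 = -1/6
S = -1/6
C² = P²·S² = 1/10 ; C = -0.316228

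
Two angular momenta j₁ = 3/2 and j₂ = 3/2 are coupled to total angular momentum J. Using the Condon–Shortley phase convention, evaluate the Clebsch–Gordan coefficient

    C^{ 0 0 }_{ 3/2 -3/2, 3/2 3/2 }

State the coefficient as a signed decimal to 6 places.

√[1·3!0!0!/4! · 0!3!3!0!0!0!] = √(9)
  +(−1)^3/∏(3,0,0,0,0,0)! = -1/6  (running -1/6)
⟨..|..⟩ = √(9)·(-1/6) = -0.500000

−√(1/4) ≈ -0.500000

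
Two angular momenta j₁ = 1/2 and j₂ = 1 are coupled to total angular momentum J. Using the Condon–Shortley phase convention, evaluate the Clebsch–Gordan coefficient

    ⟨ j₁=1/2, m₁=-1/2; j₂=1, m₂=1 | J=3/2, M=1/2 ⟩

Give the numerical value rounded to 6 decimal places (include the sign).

+0.577350  (= +√(1/3))

triangle: 0!*1!*2!/4! = 2/24
(j±m)!: 0!*1!*2!*0!*2!*1! = 4
prefactor² = (2J+1)*Δ*N² = 4/3
  k=0: +1/(0!*0!*1!*2!*0!*0!) = 1/2
Σ = 1/2  ⇒  CG² = 4/3*1/2² = 1/3
CG = +√(1/3) = +0.577350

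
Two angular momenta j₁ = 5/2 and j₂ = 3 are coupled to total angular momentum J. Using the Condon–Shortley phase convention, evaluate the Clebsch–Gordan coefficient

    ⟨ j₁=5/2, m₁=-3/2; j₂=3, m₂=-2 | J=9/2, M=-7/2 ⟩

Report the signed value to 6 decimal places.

√[10·1!4!5!/11! · 1!4!1!5!1!8!] = √(921600/11)
  +(−1)^0/∏(0,1,4,1,0,4)! = 1/576  (running 1/576)
  +(−1)^1/∏(1,0,3,0,1,5)! = -1/720  (running 1/2880)
⟨..|..⟩ = √(921600/11)·(1/2880) = +0.100504

+√(1/99) ≈ +0.100504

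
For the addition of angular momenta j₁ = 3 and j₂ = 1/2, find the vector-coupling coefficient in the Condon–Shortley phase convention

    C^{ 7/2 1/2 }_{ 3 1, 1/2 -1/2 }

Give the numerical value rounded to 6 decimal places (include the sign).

√[8·0!6!1!/8! · 4!2!0!1!4!3!] = √(6912/7)
  +(−1)^0/∏(0,0,2,0,4,1)! = 1/48  (running 1/48)
⟨..|..⟩ = √(6912/7)·(1/48) = +0.654654

+√(3/7) = +0.654654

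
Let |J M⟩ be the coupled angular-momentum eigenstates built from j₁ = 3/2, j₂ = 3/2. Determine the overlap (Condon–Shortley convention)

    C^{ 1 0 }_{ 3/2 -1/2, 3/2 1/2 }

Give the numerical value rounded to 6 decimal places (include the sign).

j₁+j₂−J=2  J+j₁−j₂=1  J−j₁+j₂=1  j₁+j₂+J+1=5
(j₁±m₁, j₂±m₂, J±M) = (1,2,2,1,1,1)
P² = 1/5
sum k=1..2:
  [1] −1/1 = -1
  [2] +1/2 = 1/2
S = -1/2
C² = P²·S² = 1/20 ; C = -0.223607

−√(1/20) = -0.223607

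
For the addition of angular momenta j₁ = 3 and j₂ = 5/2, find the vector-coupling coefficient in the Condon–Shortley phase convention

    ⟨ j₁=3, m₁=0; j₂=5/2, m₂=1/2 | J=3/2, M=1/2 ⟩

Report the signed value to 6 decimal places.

√[4·4!2!1!/8! · 3!3!3!2!2!1!] = √(144/35)
  +(−1)^2/∏(2,2,1,1,1,0)! = 1/4  (running 1/4)
  +(−1)^3/∏(3,1,0,0,2,1)! = -1/12  (running 1/6)
⟨..|..⟩ = √(144/35)·(1/6) = +0.338062

+√(4/35) ≈ +0.338062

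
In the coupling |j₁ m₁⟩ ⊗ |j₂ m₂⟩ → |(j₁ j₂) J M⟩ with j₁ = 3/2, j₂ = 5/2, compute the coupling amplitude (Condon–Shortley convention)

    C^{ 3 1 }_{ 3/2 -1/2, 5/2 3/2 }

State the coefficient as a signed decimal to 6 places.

j₁+j₂−J=1  J+j₁−j₂=2  J−j₁+j₂=4  j₁+j₂+J+1=8
(j₁±m₁, j₂±m₂, J±M) = (1,2,4,1,4,2)
P² = 96/5
sum k=0..1:
  [0] +1/48 = 1/48
  [1] −1/6 = -1/6
S = -7/48
C² = P²·S² = 49/120 ; C = -0.639010

−√(49/120) = -0.639010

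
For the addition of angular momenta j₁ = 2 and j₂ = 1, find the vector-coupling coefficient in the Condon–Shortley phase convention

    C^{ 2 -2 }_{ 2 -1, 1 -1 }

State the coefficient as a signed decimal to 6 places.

√[5·1!3!1!/6! · 1!3!0!2!0!4!] = √(12)
  +(−1)^0/∏(0,1,3,0,0,1)! = 1/6  (running 1/6)
⟨..|..⟩ = √(12)·(1/6) = +0.577350

+0.577350  (= +√(1/3))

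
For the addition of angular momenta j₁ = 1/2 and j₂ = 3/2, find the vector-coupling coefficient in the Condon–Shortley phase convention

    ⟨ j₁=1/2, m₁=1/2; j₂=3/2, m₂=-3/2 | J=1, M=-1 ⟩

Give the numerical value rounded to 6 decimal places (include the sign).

+√(3/4) ≈ +0.866025

√[3·1!0!2!/4! · 1!0!0!3!0!2!] = √(3)
  +(−1)^0/∏(0,1,0,0,0,2)! = 1/2  (running 1/2)
⟨..|..⟩ = √(3)·(1/2) = +0.866025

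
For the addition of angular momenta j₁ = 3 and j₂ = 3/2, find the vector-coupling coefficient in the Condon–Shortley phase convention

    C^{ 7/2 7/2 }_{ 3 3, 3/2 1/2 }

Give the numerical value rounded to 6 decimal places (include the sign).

triangle: 1!·5!·2!/9! = 240/362880
(j±m)!: 6!·0!·2!·1!·7!·0! = 7257600
prefactor² = (2J+1)·Δ·N² = 38400
  k=0: +1/(0!·1!·0!·2!·5!·0!) = 1/240
Σ = 1/240  ⇒  CG² = 38400·1/240² = 2/3
CG = +√(2/3) = +0.816497

+0.816497  (= +√(2/3))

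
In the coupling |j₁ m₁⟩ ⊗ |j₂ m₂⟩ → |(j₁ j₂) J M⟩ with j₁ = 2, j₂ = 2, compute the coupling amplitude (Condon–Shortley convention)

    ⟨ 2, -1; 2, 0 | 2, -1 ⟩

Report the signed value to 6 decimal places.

-0.267261

triangle: 2!*2!*2!/7! = 8/5040
(j±m)!: 1!*3!*2!*2!*1!*3! = 144
prefactor² = (2J+1)*Δ*N² = 8/7
  k=1: −1/(1!*1!*2!*1!*0!*1!) = -1/2
  k=2: +1/(2!*0!*1!*0!*1!*2!) = 1/4
Σ = -1/4  ⇒  CG² = 8/7*(-1/4)² = 1/14
CG = −√(1/14) = -0.267261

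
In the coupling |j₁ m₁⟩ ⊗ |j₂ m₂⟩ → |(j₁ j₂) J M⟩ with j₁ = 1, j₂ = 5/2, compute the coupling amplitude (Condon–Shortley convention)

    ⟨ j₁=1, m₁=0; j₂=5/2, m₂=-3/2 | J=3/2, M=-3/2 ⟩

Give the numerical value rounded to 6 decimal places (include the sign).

triangle: 2!*0!*3!/6! = 12/720
(j±m)!: 1!*1!*1!*4!*0!*3! = 144
prefactor² = (2J+1)*Δ*N² = 48/5
  k=1: −1/(1!*1!*0!*0!*0!*3!) = -1/6
Σ = -1/6  ⇒  CG² = 48/5*(-1/6)² = 4/15
CG = −√(4/15) = -0.516398

-0.516398  (= −√(4/15))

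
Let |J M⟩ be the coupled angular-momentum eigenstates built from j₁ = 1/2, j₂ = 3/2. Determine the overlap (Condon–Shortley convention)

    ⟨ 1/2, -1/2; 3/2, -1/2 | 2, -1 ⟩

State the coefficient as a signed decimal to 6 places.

√[5·0!1!3!/5! · 0!1!1!2!1!3!] = √(3)
  +(−1)^0/∏(0,0,1,1,0,2)! = 1/2  (running 1/2)
⟨..|..⟩ = √(3)·(1/2) = +0.866025

+0.866025  (= +√(3/4))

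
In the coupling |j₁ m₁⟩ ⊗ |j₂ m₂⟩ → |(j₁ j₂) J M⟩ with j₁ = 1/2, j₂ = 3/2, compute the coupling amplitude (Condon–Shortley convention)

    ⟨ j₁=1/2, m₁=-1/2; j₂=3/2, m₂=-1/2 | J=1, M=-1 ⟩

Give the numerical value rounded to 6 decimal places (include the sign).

-0.500000

triangle: 1!*0!*2!/4! = 2/24
(j±m)!: 0!*1!*1!*2!*0!*2! = 4
prefactor² = (2J+1)*Δ*N² = 1
  k=1: −1/(1!*0!*0!*0!*0!*2!) = -1/2
Σ = -1/2  ⇒  CG² = 1*(-1/2)² = 1/4
CG = −√(1/4) = -0.500000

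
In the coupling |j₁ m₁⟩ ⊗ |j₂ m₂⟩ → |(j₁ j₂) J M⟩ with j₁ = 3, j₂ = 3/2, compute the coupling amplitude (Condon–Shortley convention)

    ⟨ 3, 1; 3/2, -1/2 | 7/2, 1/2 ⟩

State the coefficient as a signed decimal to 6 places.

√[8·1!5!2!/9! · 4!2!1!2!4!3!] = √(512/7)
  +(−1)^0/∏(0,1,2,1,3,1)! = 1/12  (running 1/12)
  +(−1)^1/∏(1,0,1,0,4,2)! = -1/48  (running 1/16)
⟨..|..⟩ = √(512/7)·(1/16) = +0.534522

+0.534522  (= +√(2/7))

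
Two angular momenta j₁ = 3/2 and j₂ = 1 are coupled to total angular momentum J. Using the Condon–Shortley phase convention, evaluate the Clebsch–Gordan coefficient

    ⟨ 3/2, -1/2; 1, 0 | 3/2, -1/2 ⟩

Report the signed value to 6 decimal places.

j₁+j₂−J=1  J+j₁−j₂=2  J−j₁+j₂=1  j₁+j₂+J+1=5
(j₁±m₁, j₂±m₂, J±M) = (1,2,1,1,1,2)
P² = 4/15
sum k=0..1:
  [0] +1/2 = 1/2
  [1] −1/1 = -1
S = -1/2
C² = P²·S² = 1/15 ; C = -0.258199

-0.258199  (= −√(1/15))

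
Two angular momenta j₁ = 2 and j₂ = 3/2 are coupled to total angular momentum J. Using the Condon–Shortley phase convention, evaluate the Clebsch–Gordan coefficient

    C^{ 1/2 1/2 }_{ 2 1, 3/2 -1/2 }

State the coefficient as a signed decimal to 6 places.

√[2·3!1!0!/5! · 3!1!1!2!1!0!] = √(6/5)
  +(−1)^1/∏(1,2,0,0,1,0)! = -1/2  (running -1/2)
⟨..|..⟩ = √(6/5)·(-1/2) = -0.547723

-0.547723  (= −√(3/10))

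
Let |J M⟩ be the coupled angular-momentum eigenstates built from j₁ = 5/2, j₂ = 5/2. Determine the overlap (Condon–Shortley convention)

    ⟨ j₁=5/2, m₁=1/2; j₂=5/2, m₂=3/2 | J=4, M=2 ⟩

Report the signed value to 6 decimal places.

triangle: 1!*4!*4!/10! = 576/3628800
(j±m)!: 3!*2!*4!*1!*6!*2! = 414720
prefactor² = (2J+1)*Δ*N² = 20736/35
  k=0: +1/(0!*1!*2!*4!*2!*0!) = 1/96
  k=1: −1/(1!*0!*1!*3!*3!*1!) = -1/36
Σ = -5/288  ⇒  CG² = 20736/35*(-5/288)² = 5/28
CG = −√(5/28) = -0.422577

-0.422577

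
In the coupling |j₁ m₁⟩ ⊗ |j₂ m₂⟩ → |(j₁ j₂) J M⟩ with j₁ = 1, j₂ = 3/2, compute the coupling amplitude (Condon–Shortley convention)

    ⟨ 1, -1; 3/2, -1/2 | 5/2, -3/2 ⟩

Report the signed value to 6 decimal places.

√[6·0!2!3!/6! · 0!2!1!2!1!4!] = √(48/5)
  +(−1)^0/∏(0,0,2,1,0,2)! = 1/4  (running 1/4)
⟨..|..⟩ = √(48/5)·(1/4) = +0.774597

+0.774597  (= +√(3/5))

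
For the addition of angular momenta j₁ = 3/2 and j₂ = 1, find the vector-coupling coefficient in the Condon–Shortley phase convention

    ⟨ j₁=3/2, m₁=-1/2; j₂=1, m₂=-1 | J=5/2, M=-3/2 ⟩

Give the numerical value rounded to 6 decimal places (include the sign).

+0.774597

j₁+j₂−J=0  J+j₁−j₂=3  J−j₁+j₂=2  j₁+j₂+J+1=6
(j₁±m₁, j₂±m₂, J±M) = (1,2,0,2,1,4)
P² = 48/5
sum k=0..0:
  [0] +1/4 = 1/4
S = 1/4
C² = P²·S² = 3/5 ; C = +0.774597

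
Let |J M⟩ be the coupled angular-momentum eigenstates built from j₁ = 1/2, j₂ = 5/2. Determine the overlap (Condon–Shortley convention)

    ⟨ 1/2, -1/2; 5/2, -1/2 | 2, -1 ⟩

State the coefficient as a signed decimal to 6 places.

triangle: 1!×0!×4!/6! = 24/720
(j±m)!: 0!×1!×2!×3!×1!×3! = 72
prefactor² = (2J+1)×Δ×N² = 12
  k=1: −1/(1!×0!×0!×1!×0!×3!) = -1/6
Σ = -1/6  ⇒  CG² = 12×(-1/6)² = 1/3
CG = −√(1/3) = -0.577350

-0.577350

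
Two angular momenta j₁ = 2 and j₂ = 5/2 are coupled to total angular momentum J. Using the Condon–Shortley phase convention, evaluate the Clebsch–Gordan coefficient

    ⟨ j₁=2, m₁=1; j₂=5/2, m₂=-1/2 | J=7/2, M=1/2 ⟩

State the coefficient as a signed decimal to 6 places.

+√(14/45) ≈ +0.557773

j₁+j₂−J=1  J+j₁−j₂=3  J−j₁+j₂=4  j₁+j₂+J+1=9
(j₁±m₁, j₂±m₂, J±M) = (3,1,2,3,4,3)
P² = 1152/35
sum k=0..1:
  [0] +1/8 = 1/8
  [1] −1/36 = -1/36
S = 7/72
C² = P²·S² = 14/45 ; C = +0.557773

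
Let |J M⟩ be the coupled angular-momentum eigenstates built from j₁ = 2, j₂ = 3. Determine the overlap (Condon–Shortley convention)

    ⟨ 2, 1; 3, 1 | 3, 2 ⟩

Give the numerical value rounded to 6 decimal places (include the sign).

-0.500000  (= −√(1/4))

√[7·2!2!4!/9! · 3!1!4!2!5!1!] = √(64)
  +(−1)^0/∏(0,2,1,4,1,0)! = 1/48  (running 1/48)
  +(−1)^1/∏(1,1,0,3,2,1)! = -1/12  (running -1/16)
⟨..|..⟩ = √(64)·(-1/16) = -0.500000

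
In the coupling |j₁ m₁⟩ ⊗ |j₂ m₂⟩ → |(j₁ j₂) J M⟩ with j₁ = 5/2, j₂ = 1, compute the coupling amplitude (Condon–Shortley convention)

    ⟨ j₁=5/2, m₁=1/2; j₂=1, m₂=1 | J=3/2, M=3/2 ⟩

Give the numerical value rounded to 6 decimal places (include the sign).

triangle: 2!·3!·0!/6! = 12/720
(j±m)!: 3!·2!·2!·0!·3!·0! = 144
prefactor² = (2J+1)·Δ·N² = 48/5
  k=2: +1/(2!·0!·0!·0!·3!·0!) = 1/12
Σ = 1/12  ⇒  CG² = 48/5·1/12² = 1/15
CG = +√(1/15) = +0.258199

+0.258199  (= +√(1/15))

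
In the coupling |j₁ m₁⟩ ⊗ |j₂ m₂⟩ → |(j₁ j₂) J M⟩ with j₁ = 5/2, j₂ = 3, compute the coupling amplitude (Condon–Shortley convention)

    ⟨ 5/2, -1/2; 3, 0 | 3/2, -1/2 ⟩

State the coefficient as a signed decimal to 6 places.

triangle: 4!·1!·2!/8! = 48/40320
(j±m)!: 2!·3!·3!·3!·1!·2! = 864
prefactor² = (2J+1)·Δ·N² = 144/35
  k=2: +1/(2!·2!·1!·1!·0!·1!) = 1/4
  k=3: −1/(3!·1!·0!·0!·1!·2!) = -1/12
Σ = 1/6  ⇒  CG² = 144/35·1/6² = 4/35
CG = +√(4/35) = +0.338062

+√(4/35) = +0.338062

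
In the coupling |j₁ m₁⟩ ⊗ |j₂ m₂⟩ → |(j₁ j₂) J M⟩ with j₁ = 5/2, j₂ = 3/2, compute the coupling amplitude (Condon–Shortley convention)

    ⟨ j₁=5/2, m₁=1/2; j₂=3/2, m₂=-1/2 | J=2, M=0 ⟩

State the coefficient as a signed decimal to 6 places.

−√(1/14) ≈ -0.267261

triangle: 2!·3!·1!/7! = 12/5040
(j±m)!: 3!·2!·1!·2!·2!·2! = 96
prefactor² = (2J+1)·Δ·N² = 8/7
  k=0: +1/(0!·2!·2!·1!·1!·0!) = 1/4
  k=1: −1/(1!·1!·1!·0!·2!·1!) = -1/2
Σ = -1/4  ⇒  CG² = 8/7·(-1/4)² = 1/14
CG = −√(1/14) = -0.267261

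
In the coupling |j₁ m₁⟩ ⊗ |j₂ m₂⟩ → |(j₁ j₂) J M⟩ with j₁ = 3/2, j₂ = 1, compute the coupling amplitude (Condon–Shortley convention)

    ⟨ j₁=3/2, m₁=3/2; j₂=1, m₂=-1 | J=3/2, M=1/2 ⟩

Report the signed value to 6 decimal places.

+0.632456  (= +√(2/5))

triangle: 1!*2!*1!/5! = 2/120
(j±m)!: 3!*0!*0!*2!*2!*1! = 24
prefactor² = (2J+1)*Δ*N² = 8/5
  k=0: +1/(0!*1!*0!*0!*2!*1!) = 1/2
Σ = 1/2  ⇒  CG² = 8/5*1/2² = 2/5
CG = +√(2/5) = +0.632456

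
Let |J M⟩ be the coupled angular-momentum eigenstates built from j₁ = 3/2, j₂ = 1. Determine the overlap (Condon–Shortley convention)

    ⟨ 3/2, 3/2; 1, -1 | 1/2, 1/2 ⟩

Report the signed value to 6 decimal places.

triangle: 2!·1!·0!/4! = 2/24
(j±m)!: 3!·0!·0!·2!·1!·0! = 12
prefactor² = (2J+1)·Δ·N² = 2
  k=0: +1/(0!·2!·0!·0!·1!·0!) = 1/2
Σ = 1/2  ⇒  CG² = 2·1/2² = 1/2
CG = +√(1/2) = +0.707107

+√(1/2) ≈ +0.707107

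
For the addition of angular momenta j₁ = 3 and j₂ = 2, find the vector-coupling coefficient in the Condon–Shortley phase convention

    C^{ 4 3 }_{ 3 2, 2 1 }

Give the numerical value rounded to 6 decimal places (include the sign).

triangle: 1!×5!×3!/10! = 720/3628800
(j±m)!: 5!×1!×3!×1!×7!×1! = 3628800
prefactor² = (2J+1)×Δ×N² = 6480
  k=0: +1/(0!×1!×1!×3!×4!×0!) = 1/144
  k=1: −1/(1!×0!×0!×2!×5!×1!) = -1/240
Σ = 1/360  ⇒  CG² = 6480×1/360² = 1/20
CG = +√(1/20) = +0.223607

+0.223607  (= +√(1/20))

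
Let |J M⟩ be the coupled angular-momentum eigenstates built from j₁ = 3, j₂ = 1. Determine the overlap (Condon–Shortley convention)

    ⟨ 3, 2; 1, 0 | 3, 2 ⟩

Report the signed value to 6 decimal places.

j₁+j₂−J=1  J+j₁−j₂=5  J−j₁+j₂=1  j₁+j₂+J+1=8
(j₁±m₁, j₂±m₂, J±M) = (5,1,1,1,5,1)
P² = 300
sum k=0..1:
  [0] +1/24 = 1/24
  [1] −1/120 = -1/120
S = 1/30
C² = P²·S² = 1/3 ; C = +0.577350

+0.577350  (= +√(1/3))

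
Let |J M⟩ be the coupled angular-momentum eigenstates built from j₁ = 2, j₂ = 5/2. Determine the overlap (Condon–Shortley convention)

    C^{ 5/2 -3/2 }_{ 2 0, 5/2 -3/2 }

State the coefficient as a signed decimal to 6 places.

−√(1/70) = -0.119523

triangle: 2!·2!·3!/8! = 24/40320
(j±m)!: 2!·2!·1!·4!·1!·4! = 2304
prefactor² = (2J+1)·Δ·N² = 288/35
  k=0: +1/(0!·2!·2!·1!·0!·2!) = 1/8
  k=1: −1/(1!·1!·1!·0!·1!·3!) = -1/6
Σ = -1/24  ⇒  CG² = 288/35·(-1/24)² = 1/70
CG = −√(1/70) = -0.119523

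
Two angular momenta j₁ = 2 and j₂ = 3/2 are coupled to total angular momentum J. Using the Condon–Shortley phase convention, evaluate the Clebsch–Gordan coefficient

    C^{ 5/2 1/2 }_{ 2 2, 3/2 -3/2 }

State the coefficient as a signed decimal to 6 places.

+√(6/35) = +0.414039

triangle: 1!·3!·2!/7! = 12/5040
(j±m)!: 4!·0!·0!·3!·3!·2! = 1728
prefactor² = (2J+1)·Δ·N² = 864/35
  k=0: +1/(0!·1!·0!·0!·3!·2!) = 1/12
Σ = 1/12  ⇒  CG² = 864/35·1/12² = 6/35
CG = +√(6/35) = +0.414039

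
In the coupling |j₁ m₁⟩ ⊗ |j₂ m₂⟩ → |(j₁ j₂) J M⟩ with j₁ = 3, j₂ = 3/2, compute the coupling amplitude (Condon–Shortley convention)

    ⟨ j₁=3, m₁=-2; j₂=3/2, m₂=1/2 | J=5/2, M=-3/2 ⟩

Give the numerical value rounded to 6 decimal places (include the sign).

j₁+j₂−J=2  J+j₁−j₂=4  J−j₁+j₂=1  j₁+j₂+J+1=8
(j₁±m₁, j₂±m₂, J±M) = (1,5,2,1,1,4)
P² = 288/7
sum k=1..2:
  [1] −1/24 = -1/24
  [2] +1/12 = 1/12
S = 1/24
C² = P²·S² = 1/14 ; C = +0.267261

+0.267261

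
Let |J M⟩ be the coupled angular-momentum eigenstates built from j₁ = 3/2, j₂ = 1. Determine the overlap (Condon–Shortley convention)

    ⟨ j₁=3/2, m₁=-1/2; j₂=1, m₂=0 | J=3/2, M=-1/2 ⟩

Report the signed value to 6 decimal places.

j₁+j₂−J=1  J+j₁−j₂=2  J−j₁+j₂=1  j₁+j₂+J+1=5
(j₁±m₁, j₂±m₂, J±M) = (1,2,1,1,1,2)
P² = 4/15
sum k=0..1:
  [0] +1/2 = 1/2
  [1] −1/1 = -1
S = -1/2
C² = P²·S² = 1/15 ; C = -0.258199

−√(1/15) = -0.258199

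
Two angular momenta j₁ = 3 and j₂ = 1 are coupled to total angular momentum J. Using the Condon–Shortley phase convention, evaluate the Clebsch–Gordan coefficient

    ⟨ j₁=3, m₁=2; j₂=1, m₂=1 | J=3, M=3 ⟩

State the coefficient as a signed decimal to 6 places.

-0.500000

triangle: 1!*5!*1!/8! = 120/40320
(j±m)!: 5!*1!*2!*0!*6!*0! = 172800
prefactor² = (2J+1)*Δ*N² = 3600
  k=1: −1/(1!*0!*0!*1!*5!*0!) = -1/120
Σ = -1/120  ⇒  CG² = 3600*(-1/120)² = 1/4
CG = −√(1/4) = -0.500000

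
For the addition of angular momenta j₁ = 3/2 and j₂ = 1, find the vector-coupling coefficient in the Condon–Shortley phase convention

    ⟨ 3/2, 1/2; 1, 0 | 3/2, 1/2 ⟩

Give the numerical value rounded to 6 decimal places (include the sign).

+0.258199  (= +√(1/15))

triangle: 1!·2!·1!/5! = 2/120
(j±m)!: 2!·1!·1!·1!·2!·1! = 4
prefactor² = (2J+1)·Δ·N² = 4/15
  k=0: +1/(0!·1!·1!·1!·1!·0!) = 1
  k=1: −1/(1!·0!·0!·0!·2!·1!) = -1/2
Σ = 1/2  ⇒  CG² = 4/15·1/2² = 1/15
CG = +√(1/15) = +0.258199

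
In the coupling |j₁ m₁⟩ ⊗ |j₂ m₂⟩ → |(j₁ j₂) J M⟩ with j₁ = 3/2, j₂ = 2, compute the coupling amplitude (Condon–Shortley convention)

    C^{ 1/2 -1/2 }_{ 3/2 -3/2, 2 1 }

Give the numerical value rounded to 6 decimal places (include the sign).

j₁+j₂−J=3  J+j₁−j₂=0  J−j₁+j₂=1  j₁+j₂+J+1=5
(j₁±m₁, j₂±m₂, J±M) = (0,3,3,1,0,1)
P² = 18/5
sum k=3..3:
  [3] −1/6 = -1/6
S = -1/6
C² = P²·S² = 1/10 ; C = -0.316228

-0.316228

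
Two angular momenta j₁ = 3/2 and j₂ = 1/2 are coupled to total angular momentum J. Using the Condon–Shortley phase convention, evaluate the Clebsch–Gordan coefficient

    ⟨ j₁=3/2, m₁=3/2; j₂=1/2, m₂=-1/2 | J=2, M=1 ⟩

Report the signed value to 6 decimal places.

√[5·0!3!1!/5! · 3!0!0!1!3!1!] = √(9)
  +(−1)^0/∏(0,0,0,0,3,1)! = 1/6  (running 1/6)
⟨..|..⟩ = √(9)·(1/6) = +0.500000

+√(1/4) ≈ +0.500000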